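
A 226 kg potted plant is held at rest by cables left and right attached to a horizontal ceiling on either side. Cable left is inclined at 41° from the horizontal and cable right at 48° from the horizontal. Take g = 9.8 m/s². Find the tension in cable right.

T_right ≈ 1670 N

Weight W = 226 × 9.8 = 2215 N acts straight down.
Horizontal: T_left cos 41° = T_right cos 48°  →  T_left = 0.8866 T_right.
Vertical: T_left sin 41° + T_right sin 48° = 2215.
Substituting the horizontal relation into the vertical equation gives 1.325 T_right = 2215, so T_right = 1672 N.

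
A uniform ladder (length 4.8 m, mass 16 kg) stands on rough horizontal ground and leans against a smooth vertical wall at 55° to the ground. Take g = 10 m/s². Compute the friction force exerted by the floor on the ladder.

Torques about the foot: N_wall · 4.8 sin 55° = 16×10×2.4 cos 55° → N_wall = 56.017 N.
ΣF_x = 0: f_floor = N_wall = 56.017 N.

f ≈ 56 N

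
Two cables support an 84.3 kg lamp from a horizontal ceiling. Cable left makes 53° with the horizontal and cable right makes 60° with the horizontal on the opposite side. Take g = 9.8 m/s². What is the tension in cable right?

T_right ≈ 540 N

Weight W = 84.3 × 9.8 = 826.1 N acts straight down.
Horizontal: T_left cos 53° = T_right cos 60°  →  T_left = 0.8308 T_right.
Vertical: T_left sin 53° + T_right sin 60° = 826.1.
Substituting the horizontal relation into the vertical equation gives 1.53 T_right = 826.1, so T_right = 540.1 N.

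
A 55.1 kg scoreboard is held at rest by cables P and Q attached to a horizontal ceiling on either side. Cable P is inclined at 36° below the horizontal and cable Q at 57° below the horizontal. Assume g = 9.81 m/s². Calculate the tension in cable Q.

T_Q ≈ 438 N

Weight W = 55.1 × 9.81 = 540.5 N acts straight down.
Horizontal: T_P cos 36° = T_Q cos 57°  →  T_P = 0.6732 T_Q.
Vertical: T_P sin 36° + T_Q sin 57° = 540.5.
Substituting the horizontal relation into the vertical equation gives 1.234 T_Q = 540.5, so T_Q = 437.9 N.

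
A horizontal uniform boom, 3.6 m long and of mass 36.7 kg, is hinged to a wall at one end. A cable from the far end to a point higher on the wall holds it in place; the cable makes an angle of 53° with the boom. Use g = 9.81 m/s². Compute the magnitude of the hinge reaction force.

|H| ≈ 225 N

Take torques about the hinge: T sin 53° · 3.6 = 36.7×9.81×1.8 = 648.05 N·m.
So T = 648.05 / (0.7986 × 3.6) = 225.4 N.
ΣF_x = 0: H_x = T cos 53° = 135.65 N.
ΣF_y = 0: H_y = (36.7×9.81) − T sin 53° = 360.03 − 180.01 = 180.01 N.
|H| = √(H_x² + H_y²) = √((135.65)² + (180.01)²) = 225.4 N.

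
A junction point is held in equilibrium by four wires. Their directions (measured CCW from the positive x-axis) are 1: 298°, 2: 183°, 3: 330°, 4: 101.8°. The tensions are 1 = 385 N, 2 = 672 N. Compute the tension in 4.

T_4 ≈ 765 N

Resolve: ΣF_x = 385 cos 298° + 672 cos 183° + T_3 cos 330° + T_4 cos 101.8° = 0.
        ΣF_y = 385 sin 298° + 672 sin 183° + T_3 sin 330° + T_4 sin 101.8° = 0.
The known terms sum to (-490.3, -375.1) N, so 0.8660 T_3 − 0.2045 T_4 = 490.3 and -0.5000 T_3 + 0.9789 T_4 = 375.1.
Solving simultaneously: T_3 = 746.7 N, T_4 = 764.6 N.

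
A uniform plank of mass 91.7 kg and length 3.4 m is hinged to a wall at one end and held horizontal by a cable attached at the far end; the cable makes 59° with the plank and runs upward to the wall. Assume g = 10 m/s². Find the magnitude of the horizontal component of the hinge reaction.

Take torques about the hinge: T sin 59° · 3.4 = 91.7×10×1.7 = 1558.9 N·m.
So T = 1558.9 / (0.8572 × 3.4) = 534.9 N.
ΣF_x = 0: H_x = T cos 59° = 275.49 N.

H_x ≈ 275 N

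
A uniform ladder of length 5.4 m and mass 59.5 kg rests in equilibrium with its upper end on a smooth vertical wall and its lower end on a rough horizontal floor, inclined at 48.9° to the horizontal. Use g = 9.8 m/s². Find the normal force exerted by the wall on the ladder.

Torques about the foot: N_wall · 5.4 sin 48.9° = 59.5×9.8×2.7 cos 48.9° → N_wall = 254.34 N.

N_wall ≈ 254 N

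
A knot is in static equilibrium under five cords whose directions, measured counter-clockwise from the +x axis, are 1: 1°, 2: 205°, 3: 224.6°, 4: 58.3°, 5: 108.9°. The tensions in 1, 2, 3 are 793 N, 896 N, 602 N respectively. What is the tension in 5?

Resolve: ΣF_x = 793 cos 1° + 896 cos 205° + 602 cos 224.6° + T_4 cos 58.3° + T_5 cos 108.9° = 0.
        ΣF_y = 793 sin 1° + 896 sin 205° + 602 sin 224.6° + T_4 sin 58.3° + T_5 sin 108.9° = 0.
The known terms sum to (-447.8, -787.5) N, so 0.5255 T_4 − 0.3239 T_5 = 447.8 and 0.8508 T_4 + 0.9461 T_5 = 787.5.
Solving simultaneously: T_4 = 878.4 N, T_5 = 42.47 N.

T_5 ≈ 42.5 N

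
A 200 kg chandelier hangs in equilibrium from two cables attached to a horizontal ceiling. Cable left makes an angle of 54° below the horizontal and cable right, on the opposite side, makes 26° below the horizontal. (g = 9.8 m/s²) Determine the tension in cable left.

Weight W = 200 × 9.8 = 1960 N acts straight down.
Horizontal: T_left cos 54° = T_right cos 26°  →  T_right = 0.654 T_left.
Vertical: T_left sin 54° + T_right sin 26° = 1960.
Substituting the horizontal relation into the vertical equation gives 1.096 T_left = 1960, so T_left = 1789 N.

T_left ≈ 1790 N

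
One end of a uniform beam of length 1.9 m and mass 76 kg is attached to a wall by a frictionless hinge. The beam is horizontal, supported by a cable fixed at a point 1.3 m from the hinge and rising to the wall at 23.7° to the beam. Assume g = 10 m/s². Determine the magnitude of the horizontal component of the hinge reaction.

Take torques about the hinge: T sin 23.7° · 1.3 = 76×10×0.95 = 722 N·m.
So T = 722 / (0.4019 × 1.3) = 1381.7 N.
ΣF_x = 0: H_x = T cos 23.7° = 1265.2 N.

H_x ≈ 1270 N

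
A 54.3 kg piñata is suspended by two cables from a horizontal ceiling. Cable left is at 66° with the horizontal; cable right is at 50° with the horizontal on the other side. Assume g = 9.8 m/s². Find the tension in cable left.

T_left ≈ 381 N

Weight W = 54.3 × 9.8 = 532.1 N acts straight down.
Horizontal: T_left cos 66° = T_right cos 50°  →  T_right = 0.6328 T_left.
Vertical: T_left sin 66° + T_right sin 50° = 532.1.
Substituting the horizontal relation into the vertical equation gives 1.398 T_left = 532.1, so T_left = 380.6 N.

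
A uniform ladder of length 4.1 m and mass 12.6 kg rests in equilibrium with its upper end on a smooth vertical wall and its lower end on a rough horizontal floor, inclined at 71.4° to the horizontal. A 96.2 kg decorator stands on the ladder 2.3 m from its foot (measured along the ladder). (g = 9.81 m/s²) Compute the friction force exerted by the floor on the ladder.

f ≈ 199 N

Torques about the foot: N_wall · 4.1 sin 71.4° = 12.6×9.81×2.05 cos 71.4° + 96.2×9.81×2.3 cos 71.4° → N_wall = 198.96 N.
ΣF_x = 0: f_floor = N_wall = 198.96 N.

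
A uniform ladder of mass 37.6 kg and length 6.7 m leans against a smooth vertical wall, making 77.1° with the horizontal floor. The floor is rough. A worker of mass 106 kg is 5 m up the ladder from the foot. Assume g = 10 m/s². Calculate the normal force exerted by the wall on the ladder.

N_wall ≈ 224 N

Torques about the foot: N_wall · 6.7 sin 77.1° = 37.6×10×3.35 cos 77.1° + 106×10×5 cos 77.1° → N_wall = 224.23 N.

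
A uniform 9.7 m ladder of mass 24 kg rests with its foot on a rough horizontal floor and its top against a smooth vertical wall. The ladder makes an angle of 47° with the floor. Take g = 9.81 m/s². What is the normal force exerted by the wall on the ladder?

Torques about the foot: N_wall · 9.7 sin 47° = 24×9.81×4.85 cos 47° → N_wall = 109.78 N.

N_wall ≈ 110 N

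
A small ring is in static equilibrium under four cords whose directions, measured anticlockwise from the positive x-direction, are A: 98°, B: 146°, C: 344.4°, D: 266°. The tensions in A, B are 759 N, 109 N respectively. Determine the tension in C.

T_C ≈ 257 N

Resolve: ΣF_x = 759 cos 98° + 109 cos 146° + T_C cos 344.4° + T_D cos 266° = 0.
        ΣF_y = 759 sin 98° + 109 sin 146° + T_C sin 344.4° + T_D sin 266° = 0.
The known terms sum to (-196, 812.6) N, so 0.9632 T_C − 0.0698 T_D = 196 and -0.2689 T_C − 0.9976 T_D = -812.6.
Solving simultaneously: T_C = 257.5 N, T_D = 745.1 N.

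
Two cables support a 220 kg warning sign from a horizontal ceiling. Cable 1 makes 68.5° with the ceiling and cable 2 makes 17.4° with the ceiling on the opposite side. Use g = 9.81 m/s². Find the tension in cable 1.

T_1 ≈ 2060 N

Weight W = 220 × 9.81 = 2158 N acts straight down.
Horizontal: T_1 cos 68.5° = T_2 cos 17.4°  →  T_2 = 0.3841 T_1.
Vertical: T_1 sin 68.5° + T_2 sin 17.4° = 2158.
Substituting the horizontal relation into the vertical equation gives 1.045 T_1 = 2158, so T_1 = 2065 N.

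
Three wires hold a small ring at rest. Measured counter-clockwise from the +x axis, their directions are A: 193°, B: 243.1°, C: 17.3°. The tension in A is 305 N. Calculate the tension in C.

T_C ≈ 326 N

Resolve: ΣF_x = 305 cos 193° + T_B cos 243.1° + T_C cos 17.3° = 0.
        ΣF_y = 305 sin 193° + T_B sin 243.1° + T_C sin 17.3° = 0.
The known terms sum to (-297.2, -68.61) N, so -0.4524 T_B + 0.9548 T_C = 297.2 and -0.8918 T_B + 0.2974 T_C = 68.61.
Solving simultaneously: T_B = 31.90 N, T_C = 326.4 N.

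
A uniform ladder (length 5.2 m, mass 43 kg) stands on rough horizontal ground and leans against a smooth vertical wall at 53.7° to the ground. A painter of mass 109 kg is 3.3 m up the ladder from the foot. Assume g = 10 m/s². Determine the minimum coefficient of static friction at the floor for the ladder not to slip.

μ_min ≈ 0.438

ΣF_y = 0: N_floor = 43×10 + 109×10 = 1520 N.
Torques about the foot: N_wall · 5.2 sin 53.7° = 43×10×2.6 cos 53.7° + 109×10×3.3 cos 53.7° → N_wall = 666.06 N.
ΣF_x = 0: f_floor = N_wall = 666.06 N.
μ_min = f_floor / N_floor = 666.06 / 1520 = 0.4382.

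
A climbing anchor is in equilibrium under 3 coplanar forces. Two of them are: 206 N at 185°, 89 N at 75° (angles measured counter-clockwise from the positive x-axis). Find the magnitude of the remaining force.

F ≈ 194 N

Sum the known components: ΣF_x = -182.2 N, ΣF_y = 68.01 N.
For equilibrium the remaining force must supply (−ΣF_x, −ΣF_y) = (182.2, -68.01) N.
Magnitude = √((182.2)² + (-68.01)²) = 194.5 N; direction = atan2(-68.01, 182.2) = 339.5°.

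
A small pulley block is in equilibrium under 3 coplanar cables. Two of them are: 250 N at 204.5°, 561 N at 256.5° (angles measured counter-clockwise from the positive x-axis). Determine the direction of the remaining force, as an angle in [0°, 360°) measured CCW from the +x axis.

Sum the known components: ΣF_x = -358.5 N, ΣF_y = -649.2 N.
For equilibrium the remaining force must supply (−ΣF_x, −ΣF_y) = (358.5, 649.2) N.
Magnitude = √((358.5)² + (649.2)²) = 741.6 N; direction = atan2(649.2, 358.5) = 61.1°.

θ ≈ 61.1°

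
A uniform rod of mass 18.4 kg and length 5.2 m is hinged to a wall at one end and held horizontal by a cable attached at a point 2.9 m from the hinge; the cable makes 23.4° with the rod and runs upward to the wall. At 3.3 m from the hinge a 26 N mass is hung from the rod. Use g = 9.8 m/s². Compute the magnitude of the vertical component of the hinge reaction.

|H_y| ≈ 15.1 N

Take torques about the hinge: T sin 23.4° · 2.9 = 18.4×9.8×2.6 + 26×3.3 = 554.63 N·m.
So T = 554.63 / (0.3971 × 2.9) = 481.56 N.
ΣF_y = 0: H_y = (18.4×9.8 + 26) − T sin 23.4° = 206.32 − 191.25 = 15.068 N.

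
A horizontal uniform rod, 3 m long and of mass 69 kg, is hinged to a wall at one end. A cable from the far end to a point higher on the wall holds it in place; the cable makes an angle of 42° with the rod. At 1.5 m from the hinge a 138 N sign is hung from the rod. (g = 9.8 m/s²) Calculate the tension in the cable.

Take torques about the hinge: T sin 42° · 3 = 69×9.8×1.5 + 138×1.5 = 1221.3 N·m.
So T = 1221.3 / (0.6691 × 3) = 608.4 N.

T ≈ 608 N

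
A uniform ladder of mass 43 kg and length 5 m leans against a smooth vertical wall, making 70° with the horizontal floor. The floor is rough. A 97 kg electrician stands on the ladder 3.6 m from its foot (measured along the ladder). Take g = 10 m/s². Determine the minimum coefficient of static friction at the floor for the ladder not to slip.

μ_min ≈ 0.237

ΣF_y = 0: N_floor = 43×10 + 97×10 = 1400 N.
Torques about the foot: N_wall · 5 sin 70° = 43×10×2.5 cos 70° + 97×10×3.6 cos 70° → N_wall = 332.45 N.
ΣF_x = 0: f_floor = N_wall = 332.45 N.
μ_min = f_floor / N_floor = 332.45 / 1400 = 0.2375.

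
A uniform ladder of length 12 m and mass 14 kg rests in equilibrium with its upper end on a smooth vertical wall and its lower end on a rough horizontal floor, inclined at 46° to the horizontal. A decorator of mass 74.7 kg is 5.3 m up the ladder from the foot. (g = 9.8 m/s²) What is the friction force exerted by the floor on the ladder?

f ≈ 378 N

Torques about the foot: N_wall · 12 sin 46° = 14×9.8×6 cos 46° + 74.7×9.8×5.3 cos 46° → N_wall = 378.48 N.
ΣF_x = 0: f_floor = N_wall = 378.48 N.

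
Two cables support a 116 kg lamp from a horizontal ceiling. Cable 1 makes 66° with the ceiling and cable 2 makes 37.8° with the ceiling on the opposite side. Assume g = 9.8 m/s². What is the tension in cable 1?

T_1 ≈ 925 N

Weight W = 116 × 9.8 = 1137 N acts straight down.
Horizontal: T_1 cos 66° = T_2 cos 37.8°  →  T_2 = 0.5148 T_1.
Vertical: T_1 sin 66° + T_2 sin 37.8° = 1137.
Substituting the horizontal relation into the vertical equation gives 1.229 T_1 = 1137, so T_1 = 924.9 N.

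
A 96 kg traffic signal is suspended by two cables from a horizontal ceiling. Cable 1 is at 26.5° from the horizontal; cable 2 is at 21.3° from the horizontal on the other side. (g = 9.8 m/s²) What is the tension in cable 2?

T_2 ≈ 1140 N

Weight W = 96 × 9.8 = 940.8 N acts straight down.
Horizontal: T_1 cos 26.5° = T_2 cos 21.3°  →  T_1 = 1.041 T_2.
Vertical: T_1 sin 26.5° + T_2 sin 21.3° = 940.8.
Substituting the horizontal relation into the vertical equation gives 0.8278 T_2 = 940.8, so T_2 = 1137 N.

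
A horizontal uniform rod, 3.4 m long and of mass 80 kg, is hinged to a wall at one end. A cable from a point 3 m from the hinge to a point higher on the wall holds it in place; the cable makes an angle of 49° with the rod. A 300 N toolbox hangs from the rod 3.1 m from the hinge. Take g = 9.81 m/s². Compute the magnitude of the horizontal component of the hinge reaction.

H_x ≈ 656 N

Take torques about the hinge: T sin 49° · 3 = 80×9.81×1.7 + 300×3.1 = 2264.2 N·m.
So T = 2264.2 / (0.7547 × 3) = 1000 N.
ΣF_x = 0: H_x = T cos 49° = 656.07 N.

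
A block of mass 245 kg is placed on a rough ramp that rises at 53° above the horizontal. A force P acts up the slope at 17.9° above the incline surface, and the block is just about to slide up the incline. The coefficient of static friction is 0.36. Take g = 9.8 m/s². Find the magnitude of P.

P ≈ 2290 N

On the verge of sliding up the incline, friction equals μN and acts down the slope.
Perpendicular: N + P sin 17.9° = W cos 53° = 1445 N.
Along incline: P cos 17.9° = W sin 53° + μN  with W sin 53° = 1918 N.
Solving the pair for P and N: P = 2295 N, N = 739.6 N (and f = μN = 266.3 N).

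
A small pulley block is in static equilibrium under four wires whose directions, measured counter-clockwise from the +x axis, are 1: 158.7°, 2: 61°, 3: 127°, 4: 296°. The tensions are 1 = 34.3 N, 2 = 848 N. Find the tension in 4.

T_4 ≈ 3970 N

Resolve: ΣF_x = 34.3 cos 158.7° + 848 cos 61° + T_3 cos 127° + T_4 cos 296° = 0.
        ΣF_y = 34.3 sin 158.7° + 848 sin 61° + T_3 sin 127° + T_4 sin 296° = 0.
The known terms sum to (379.2, 754.1) N, so -0.6018 T_3 + 0.4384 T_4 = -379.2 and 0.7986 T_3 − 0.8988 T_4 = -754.1.
Solving simultaneously: T_3 = 3519 N, T_4 = 3966 N.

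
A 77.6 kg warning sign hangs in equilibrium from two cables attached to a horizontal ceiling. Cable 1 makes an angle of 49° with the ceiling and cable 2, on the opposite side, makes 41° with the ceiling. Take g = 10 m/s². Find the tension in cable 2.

T_2 ≈ 509 N

Weight W = 77.6 × 10 = 776 N acts straight down.
Horizontal: T_1 cos 49° = T_2 cos 41°  →  T_1 = 1.15 T_2.
Vertical: T_1 sin 49° + T_2 sin 41° = 776.
Substituting the horizontal relation into the vertical equation gives 1.524 T_2 = 776, so T_2 = 509.1 N.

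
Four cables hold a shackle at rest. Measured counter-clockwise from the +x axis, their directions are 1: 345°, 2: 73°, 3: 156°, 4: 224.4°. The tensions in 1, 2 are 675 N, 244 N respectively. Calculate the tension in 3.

Resolve: ΣF_x = 675 cos 345° + 244 cos 73° + T_3 cos 156° + T_4 cos 224.4° = 0.
        ΣF_y = 675 sin 345° + 244 sin 73° + T_3 sin 156° + T_4 sin 224.4° = 0.
The known terms sum to (723.3, 58.64) N, so -0.9135 T_3 − 0.7145 T_4 = -723.3 and 0.4067 T_3 − 0.6997 T_4 = -58.64.
Solving simultaneously: T_3 = 499.3 N, T_4 = 374 N.

T_3 ≈ 499 N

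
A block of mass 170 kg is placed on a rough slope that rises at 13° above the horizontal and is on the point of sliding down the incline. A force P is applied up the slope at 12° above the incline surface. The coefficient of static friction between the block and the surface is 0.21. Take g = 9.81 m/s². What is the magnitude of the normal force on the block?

N ≈ 1620 N

On the verge of sliding down the incline, friction equals μN and acts up the slope.
Perpendicular: N + P sin 12° = W cos 13° = 1625 N.
Along incline: P cos 12° + μN = W sin 13° with W sin 13° = 375.2 N.
Solving the pair for P and N: P = 36.29 N, N = 1617 N (and f = μN = 339.7 N).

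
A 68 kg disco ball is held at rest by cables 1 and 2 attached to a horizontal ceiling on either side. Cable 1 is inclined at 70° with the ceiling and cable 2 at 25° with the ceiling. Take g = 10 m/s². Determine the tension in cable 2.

T_2 ≈ 233 N

Weight W = 68 × 10 = 680 N acts straight down.
Horizontal: T_1 cos 70° = T_2 cos 25°  →  T_1 = 2.65 T_2.
Vertical: T_1 sin 70° + T_2 sin 25° = 680.
Substituting the horizontal relation into the vertical equation gives 2.913 T_2 = 680, so T_2 = 233.5 N.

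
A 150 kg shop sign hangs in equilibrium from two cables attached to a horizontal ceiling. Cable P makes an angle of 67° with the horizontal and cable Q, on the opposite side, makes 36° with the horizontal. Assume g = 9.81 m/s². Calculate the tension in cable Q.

T_Q ≈ 590 N

Weight W = 150 × 9.81 = 1472 N acts straight down.
Horizontal: T_P cos 67° = T_Q cos 36°  →  T_P = 2.071 T_Q.
Vertical: T_P sin 67° + T_Q sin 36° = 1472.
Substituting the horizontal relation into the vertical equation gives 2.494 T_Q = 1472, so T_Q = 590.1 N.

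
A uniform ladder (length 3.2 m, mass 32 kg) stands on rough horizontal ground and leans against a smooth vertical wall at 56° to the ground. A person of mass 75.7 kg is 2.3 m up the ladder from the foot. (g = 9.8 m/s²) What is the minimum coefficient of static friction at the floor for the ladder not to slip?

μ_min ≈ 0.441

ΣF_y = 0: N_floor = 32×9.8 + 75.7×9.8 = 1055.5 N.
Torques about the foot: N_wall · 3.2 sin 56° = 32×9.8×1.6 cos 56° + 75.7×9.8×2.3 cos 56° → N_wall = 465.42 N.
ΣF_x = 0: f_floor = N_wall = 465.42 N.
μ_min = f_floor / N_floor = 465.42 / 1055.5 = 0.441.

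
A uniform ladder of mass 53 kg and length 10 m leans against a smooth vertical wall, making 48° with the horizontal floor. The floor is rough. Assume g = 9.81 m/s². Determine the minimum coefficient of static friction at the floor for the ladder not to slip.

ΣF_y = 0: N_floor = 53×9.81 = 519.93 N.
Torques about the foot: N_wall · 10 sin 48° = 53×9.81×5 cos 48° → N_wall = 234.07 N.
ΣF_x = 0: f_floor = N_wall = 234.07 N.
μ_min = f_floor / N_floor = 234.07 / 519.93 = 0.4502.

μ_min ≈ 0.450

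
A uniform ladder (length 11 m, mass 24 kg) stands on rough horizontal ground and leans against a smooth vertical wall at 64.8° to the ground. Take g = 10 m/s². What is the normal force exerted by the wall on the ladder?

Torques about the foot: N_wall · 11 sin 64.8° = 24×10×5.5 cos 64.8° → N_wall = 56.468 N.

N_wall ≈ 56.5 N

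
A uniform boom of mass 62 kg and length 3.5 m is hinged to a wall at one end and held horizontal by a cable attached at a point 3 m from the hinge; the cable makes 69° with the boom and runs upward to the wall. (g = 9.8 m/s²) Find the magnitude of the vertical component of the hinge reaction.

|H_y| ≈ 253 N

Take torques about the hinge: T sin 69° · 3 = 62×9.8×1.75 = 1063.3 N·m.
So T = 1063.3 / (0.9336 × 3) = 379.65 N.
ΣF_y = 0: H_y = (62×9.8) − T sin 69° = 607.6 − 354.43 = 253.17 N.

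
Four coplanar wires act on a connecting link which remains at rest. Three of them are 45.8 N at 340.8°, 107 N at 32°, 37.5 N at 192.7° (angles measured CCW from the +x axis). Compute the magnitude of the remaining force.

F ≈ 103 N

Sum the known components: ΣF_x = 97.41 N, ΣF_y = 33.4 N.
For equilibrium the remaining force must supply (−ΣF_x, −ΣF_y) = (-97.41, -33.4) N.
Magnitude = √((-97.41)² + (-33.4)²) = 103 N; direction = atan2(-33.4, -97.41) = 198.9°.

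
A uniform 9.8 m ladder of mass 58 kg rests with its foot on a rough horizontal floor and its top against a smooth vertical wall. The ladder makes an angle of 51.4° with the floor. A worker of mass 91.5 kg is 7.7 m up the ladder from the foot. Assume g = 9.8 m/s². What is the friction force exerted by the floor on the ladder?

f ≈ 789 N

Torques about the foot: N_wall · 9.8 sin 51.4° = 58×9.8×4.9 cos 51.4° + 91.5×9.8×7.7 cos 51.4° → N_wall = 789.31 N.
ΣF_x = 0: f_floor = N_wall = 789.31 N.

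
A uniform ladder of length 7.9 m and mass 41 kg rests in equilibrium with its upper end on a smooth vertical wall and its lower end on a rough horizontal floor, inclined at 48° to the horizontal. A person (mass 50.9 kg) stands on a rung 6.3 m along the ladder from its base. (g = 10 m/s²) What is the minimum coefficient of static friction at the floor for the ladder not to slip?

μ_min ≈ 0.599

ΣF_y = 0: N_floor = 41×10 + 50.9×10 = 919 N.
Torques about the foot: N_wall · 7.9 sin 48° = 41×10×3.95 cos 48° + 50.9×10×6.3 cos 48° → N_wall = 550.07 N.
ΣF_x = 0: f_floor = N_wall = 550.07 N.
μ_min = f_floor / N_floor = 550.07 / 919 = 0.5985.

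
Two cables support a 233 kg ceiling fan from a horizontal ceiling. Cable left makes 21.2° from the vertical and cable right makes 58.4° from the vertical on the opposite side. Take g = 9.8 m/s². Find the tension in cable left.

Angles from the horizontal: cable left is 90° − 21.2° = 68.8°, cable right is 90° − 58.4° = 31.6°.
Weight W = 233 × 9.8 = 2283 N acts straight down.
Horizontal: T_left cos 68.8° = T_right cos 31.6°  →  T_right = 0.4246 T_left.
Vertical: T_left sin 68.8° + T_right sin 31.6° = 2283.
Substituting the horizontal relation into the vertical equation gives 1.155 T_left = 2283, so T_left = 1977 N.

T_left ≈ 1980 N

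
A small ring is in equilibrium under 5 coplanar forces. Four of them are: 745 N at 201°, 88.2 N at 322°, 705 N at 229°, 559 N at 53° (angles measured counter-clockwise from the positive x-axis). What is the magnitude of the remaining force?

Sum the known components: ΣF_x = -752.1 N, ΣF_y = -406.9 N.
For equilibrium the remaining force must supply (−ΣF_x, −ΣF_y) = (752.1, 406.9) N.
Magnitude = √((752.1)² + (406.9)²) = 855.1 N; direction = atan2(406.9, 752.1) = 28.4°.

F ≈ 855 N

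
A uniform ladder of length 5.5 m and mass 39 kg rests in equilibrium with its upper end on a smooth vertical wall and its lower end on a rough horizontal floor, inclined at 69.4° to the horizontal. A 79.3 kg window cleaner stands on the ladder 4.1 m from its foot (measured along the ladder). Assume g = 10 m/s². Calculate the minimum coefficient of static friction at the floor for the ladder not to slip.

ΣF_y = 0: N_floor = 39×10 + 79.3×10 = 1183 N.
Torques about the foot: N_wall · 5.5 sin 69.4° = 39×10×2.75 cos 69.4° + 79.3×10×4.1 cos 69.4° → N_wall = 295.49 N.
ΣF_x = 0: f_floor = N_wall = 295.49 N.
μ_min = f_floor / N_floor = 295.49 / 1183 = 0.2498.

μ_min ≈ 0.250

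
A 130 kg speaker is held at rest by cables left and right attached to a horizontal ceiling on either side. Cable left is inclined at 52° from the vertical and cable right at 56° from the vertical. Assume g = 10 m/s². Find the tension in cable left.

T_left ≈ 1130 N

Angles from the horizontal: cable left is 90° − 52° = 38°, cable right is 90° − 56° = 34°.
Weight W = 130 × 10 = 1300 N acts straight down.
Horizontal: T_left cos 38° = T_right cos 34°  →  T_right = 0.9505 T_left.
Vertical: T_left sin 38° + T_right sin 34° = 1300.
Substituting the horizontal relation into the vertical equation gives 1.147 T_left = 1300, so T_left = 1133 N.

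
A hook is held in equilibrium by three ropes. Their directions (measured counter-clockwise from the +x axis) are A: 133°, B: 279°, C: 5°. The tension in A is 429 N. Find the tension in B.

Resolve: ΣF_x = 429 cos 133° + T_B cos 279° + T_C cos 5° = 0.
        ΣF_y = 429 sin 133° + T_B sin 279° + T_C sin 5° = 0.
The known terms sum to (-292.6, 313.8) N, so 0.1564 T_B + 0.9962 T_C = 292.6 and -0.9877 T_B + 0.0872 T_C = -313.8.
Solving simultaneously: T_B = 338.9 N, T_C = 240.5 N.

T_B ≈ 339 N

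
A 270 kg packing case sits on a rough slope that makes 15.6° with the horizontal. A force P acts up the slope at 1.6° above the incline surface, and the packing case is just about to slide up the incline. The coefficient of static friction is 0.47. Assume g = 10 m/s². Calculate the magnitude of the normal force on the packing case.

N ≈ 2550 N

On the verge of sliding up the incline, friction equals μN and acts down the slope.
Perpendicular: N + P sin 1.6° = W cos 15.6° = 2601 N.
Along incline: P cos 1.6° = W sin 15.6° + μN  with W sin 15.6° = 726.1 N.
Solving the pair for P and N: P = 1924 N, N = 2547 N (and f = μN = 1197 N).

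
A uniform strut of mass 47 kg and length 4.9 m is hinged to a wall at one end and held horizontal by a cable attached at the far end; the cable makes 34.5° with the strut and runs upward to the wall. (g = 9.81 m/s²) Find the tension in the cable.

Take torques about the hinge: T sin 34.5° · 4.9 = 47×9.81×2.45 = 1129.6 N·m.
So T = 1129.6 / (0.5664 × 4.9) = 407.01 N.

T ≈ 407 N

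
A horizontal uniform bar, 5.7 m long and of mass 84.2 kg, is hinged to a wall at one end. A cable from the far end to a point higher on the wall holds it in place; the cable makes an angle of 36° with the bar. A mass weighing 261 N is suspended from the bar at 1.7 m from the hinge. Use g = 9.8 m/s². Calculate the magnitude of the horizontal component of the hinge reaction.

H_x ≈ 675 N

Take torques about the hinge: T sin 36° · 5.7 = 84.2×9.8×2.85 + 261×1.7 = 2795.4 N·m.
So T = 2795.4 / (0.5878 × 5.7) = 834.36 N.
ΣF_x = 0: H_x = T cos 36° = 675.01 N.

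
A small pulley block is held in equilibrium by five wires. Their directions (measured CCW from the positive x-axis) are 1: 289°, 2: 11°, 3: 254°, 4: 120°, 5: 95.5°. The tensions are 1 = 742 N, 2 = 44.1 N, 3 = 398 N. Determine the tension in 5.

T_5 ≈ 931 N

Resolve: ΣF_x = 742 cos 289° + 44.1 cos 11° + 398 cos 254° + T_4 cos 120° + T_5 cos 95.5° = 0.
        ΣF_y = 742 sin 289° + 44.1 sin 11° + 398 sin 254° + T_4 sin 120° + T_5 sin 95.5° = 0.
The known terms sum to (175.2, -1076) N, so -0.5000 T_4 − 0.0958 T_5 = -175.2 and 0.8660 T_4 + 0.9954 T_5 = 1076.
Solving simultaneously: T_4 = 171.8 N, T_5 = 931.2 N.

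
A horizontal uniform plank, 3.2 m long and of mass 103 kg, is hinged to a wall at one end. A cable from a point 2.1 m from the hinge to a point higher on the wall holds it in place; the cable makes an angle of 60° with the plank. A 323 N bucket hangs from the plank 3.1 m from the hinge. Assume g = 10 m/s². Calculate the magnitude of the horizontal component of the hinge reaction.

H_x ≈ 728 N

Take torques about the hinge: T sin 60° · 2.1 = 103×10×1.6 + 323×3.1 = 2649.3 N·m.
So T = 2649.3 / (0.8660 × 2.1) = 1456.7 N.
ΣF_x = 0: H_x = T cos 60° = 728.37 N.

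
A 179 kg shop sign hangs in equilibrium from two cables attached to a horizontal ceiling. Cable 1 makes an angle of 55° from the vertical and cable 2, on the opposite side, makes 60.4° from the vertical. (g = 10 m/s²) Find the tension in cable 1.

Angles from the horizontal: cable 1 is 90° − 55° = 35°, cable 2 is 90° − 60.4° = 29.6°.
Weight W = 179 × 10 = 1790 N acts straight down.
Horizontal: T_1 cos 35° = T_2 cos 29.6°  →  T_2 = 0.9421 T_1.
Vertical: T_1 sin 35° + T_2 sin 29.6° = 1790.
Substituting the horizontal relation into the vertical equation gives 1.039 T_1 = 1790, so T_1 = 1723 N.

T_1 ≈ 1720 N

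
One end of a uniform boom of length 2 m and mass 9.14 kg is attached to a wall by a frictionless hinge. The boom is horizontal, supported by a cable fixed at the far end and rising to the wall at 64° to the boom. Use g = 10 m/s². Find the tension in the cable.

Take torques about the hinge: T sin 64° · 2 = 9.14×10×1 = 91.4 N·m.
So T = 91.4 / (0.8988 × 2) = 50.846 N.

T ≈ 50.8 N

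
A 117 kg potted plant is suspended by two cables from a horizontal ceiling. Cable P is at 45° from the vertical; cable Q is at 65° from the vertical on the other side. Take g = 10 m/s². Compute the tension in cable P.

T_P ≈ 1130 N

Angles from the horizontal: cable P is 90° − 45° = 45°, cable Q is 90° − 65° = 25°.
Weight W = 117 × 10 = 1170 N acts straight down.
Horizontal: T_P cos 45° = T_Q cos 25°  →  T_Q = 0.7802 T_P.
Vertical: T_P sin 45° + T_Q sin 25° = 1170.
Substituting the horizontal relation into the vertical equation gives 1.037 T_P = 1170, so T_P = 1128 N.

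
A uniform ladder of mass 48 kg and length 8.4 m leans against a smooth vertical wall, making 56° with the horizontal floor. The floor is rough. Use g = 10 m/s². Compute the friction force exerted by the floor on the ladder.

Torques about the foot: N_wall · 8.4 sin 56° = 48×10×4.2 cos 56° → N_wall = 161.88 N.
ΣF_x = 0: f_floor = N_wall = 161.88 N.

f ≈ 162 N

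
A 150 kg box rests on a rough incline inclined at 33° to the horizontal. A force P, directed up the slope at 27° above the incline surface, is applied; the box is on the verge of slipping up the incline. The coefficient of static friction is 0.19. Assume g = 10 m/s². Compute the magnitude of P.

On the verge of sliding up the incline, friction equals μN and acts down the slope.
Perpendicular: N + P sin 27° = W cos 33° = 1258 N.
Along incline: P cos 27° = W sin 33° + μN  with W sin 33° = 817 N.
Solving the pair for P and N: P = 1081 N, N = 767.4 N (and f = μN = 145.8 N).

P ≈ 1080 N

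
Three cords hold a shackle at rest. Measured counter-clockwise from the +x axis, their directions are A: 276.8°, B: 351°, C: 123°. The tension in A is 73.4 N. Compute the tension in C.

T_C ≈ 95 N

Resolve: ΣF_x = 73.4 cos 276.8° + T_B cos 351° + T_C cos 123° = 0.
        ΣF_y = 73.4 sin 276.8° + T_B sin 351° + T_C sin 123° = 0.
The known terms sum to (8.691, -72.88) N, so 0.9877 T_B − 0.5446 T_C = -8.691 and -0.1564 T_B + 0.8387 T_C = 72.88.
Solving simultaneously: T_B = 43.61 N, T_C = 95.04 N.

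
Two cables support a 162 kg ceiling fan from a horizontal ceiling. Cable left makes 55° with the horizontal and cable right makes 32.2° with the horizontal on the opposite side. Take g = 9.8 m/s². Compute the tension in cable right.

Weight W = 162 × 9.8 = 1588 N acts straight down.
Horizontal: T_left cos 55° = T_right cos 32.2°  →  T_left = 1.475 T_right.
Vertical: T_left sin 55° + T_right sin 32.2° = 1588.
Substituting the horizontal relation into the vertical equation gives 1.741 T_right = 1588, so T_right = 911.7 N.

T_right ≈ 912 N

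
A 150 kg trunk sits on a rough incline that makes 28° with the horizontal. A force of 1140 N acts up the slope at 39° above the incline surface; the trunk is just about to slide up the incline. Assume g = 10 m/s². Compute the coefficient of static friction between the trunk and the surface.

μ ≈ 0.299

On the verge of sliding up the incline, friction is at its maximum μN and acts down the slope.
Perpendicular to incline: N = W cos 28° − P sin 39° = 1324 − 717.4 = 607 N.
Along incline: P cos 39° − μN = W sin 28° → μ = −(W sin 28° − P cos 39°) / N = 0.2994.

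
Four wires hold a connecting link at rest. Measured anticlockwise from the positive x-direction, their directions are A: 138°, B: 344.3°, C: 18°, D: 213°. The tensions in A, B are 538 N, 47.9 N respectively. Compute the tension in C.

T_C ≈ 1870 N

Resolve: ΣF_x = 538 cos 138° + 47.9 cos 344.3° + T_C cos 18° + T_D cos 213° = 0.
        ΣF_y = 538 sin 138° + 47.9 sin 344.3° + T_C sin 18° + T_D sin 213° = 0.
The known terms sum to (-353.7, 347) N, so 0.9511 T_C − 0.8387 T_D = 353.7 and 0.3090 T_C − 0.5446 T_D = -347.
Solving simultaneously: T_C = 1869 N, T_D = 1697 N.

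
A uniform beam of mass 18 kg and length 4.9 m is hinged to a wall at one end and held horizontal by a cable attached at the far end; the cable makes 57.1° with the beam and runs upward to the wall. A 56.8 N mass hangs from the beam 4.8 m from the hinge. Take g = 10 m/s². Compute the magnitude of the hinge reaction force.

Take torques about the hinge: T sin 57.1° · 4.9 = 18×10×2.45 + 56.8×4.8 = 713.64 N·m.
So T = 713.64 / (0.8396 × 4.9) = 173.46 N.
ΣF_x = 0: H_x = T cos 57.1° = 94.219 N.
ΣF_y = 0: H_y = (18×10 + 56.8) − T sin 57.1° = 236.8 − 145.64 = 91.159 N.
|H| = √(H_x² + H_y²) = √((94.219)² + (91.159)²) = 131.1 N.

|H| ≈ 131 N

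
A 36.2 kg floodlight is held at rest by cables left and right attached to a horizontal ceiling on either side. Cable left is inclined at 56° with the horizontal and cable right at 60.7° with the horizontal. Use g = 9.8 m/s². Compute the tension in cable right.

Weight W = 36.2 × 9.8 = 354.8 N acts straight down.
Horizontal: T_left cos 56° = T_right cos 60.7°  →  T_left = 0.8752 T_right.
Vertical: T_left sin 56° + T_right sin 60.7° = 354.8.
Substituting the horizontal relation into the vertical equation gives 1.598 T_right = 354.8, so T_right = 222.1 N.

T_right ≈ 222 N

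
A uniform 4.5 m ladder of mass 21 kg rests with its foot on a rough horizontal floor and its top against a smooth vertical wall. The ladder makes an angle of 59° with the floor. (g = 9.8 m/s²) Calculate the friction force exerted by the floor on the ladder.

Torques about the foot: N_wall · 4.5 sin 59° = 21×9.8×2.25 cos 59° → N_wall = 61.829 N.
ΣF_x = 0: f_floor = N_wall = 61.829 N.

f ≈ 61.8 N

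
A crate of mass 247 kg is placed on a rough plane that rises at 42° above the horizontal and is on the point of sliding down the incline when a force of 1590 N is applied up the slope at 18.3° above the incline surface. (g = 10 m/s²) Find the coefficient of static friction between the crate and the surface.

μ ≈ 0.107

On the verge of sliding down the incline, friction is at its maximum μN and acts up the slope.
Perpendicular to incline: N = W cos 42° − P sin 18.3° = 1836 − 499.2 = 1336 N.
Along incline: P cos 18.3° + μN = W sin 42° → μ = (W sin 42° − P cos 18.3°) / N = 0.1071.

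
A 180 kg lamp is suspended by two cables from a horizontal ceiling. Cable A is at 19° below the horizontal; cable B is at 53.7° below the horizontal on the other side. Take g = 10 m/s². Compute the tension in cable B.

T_B ≈ 1780 N

Weight W = 180 × 10 = 1800 N acts straight down.
Horizontal: T_A cos 19° = T_B cos 53.7°  →  T_A = 0.6261 T_B.
Vertical: T_A sin 19° + T_B sin 53.7° = 1800.
Substituting the horizontal relation into the vertical equation gives 1.01 T_B = 1800, so T_B = 1783 N.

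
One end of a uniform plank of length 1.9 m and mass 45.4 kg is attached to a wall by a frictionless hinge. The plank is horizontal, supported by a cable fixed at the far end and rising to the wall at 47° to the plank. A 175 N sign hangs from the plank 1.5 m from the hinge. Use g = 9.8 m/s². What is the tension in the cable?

T ≈ 493 N

Take torques about the hinge: T sin 47° · 1.9 = 45.4×9.8×0.95 + 175×1.5 = 685.17 N·m.
So T = 685.17 / (0.7314 × 1.9) = 493.08 N.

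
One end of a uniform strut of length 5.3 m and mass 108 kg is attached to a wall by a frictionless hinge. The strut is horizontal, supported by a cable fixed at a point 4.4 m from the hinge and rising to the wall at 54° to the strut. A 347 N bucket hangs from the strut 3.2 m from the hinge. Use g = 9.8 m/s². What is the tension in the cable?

Take torques about the hinge: T sin 54° · 4.4 = 108×9.8×2.65 + 347×3.2 = 3915.2 N·m.
So T = 3915.2 / (0.8090 × 4.4) = 1099.9 N.

T ≈ 1100 N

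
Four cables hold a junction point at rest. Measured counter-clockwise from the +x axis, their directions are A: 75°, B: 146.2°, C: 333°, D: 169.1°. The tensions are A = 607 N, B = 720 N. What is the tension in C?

T_C ≈ 3190 N

Resolve: ΣF_x = 607 cos 75° + 720 cos 146.2° + T_C cos 333° + T_D cos 169.1° = 0.
        ΣF_y = 607 sin 75° + 720 sin 146.2° + T_C sin 333° + T_D sin 169.1° = 0.
The known terms sum to (-441.2, 986.8) N, so 0.8910 T_C − 0.9820 T_D = 441.2 and -0.4540 T_C + 0.1891 T_D = -986.8.
Solving simultaneously: T_C = 3194 N, T_D = 2448 N.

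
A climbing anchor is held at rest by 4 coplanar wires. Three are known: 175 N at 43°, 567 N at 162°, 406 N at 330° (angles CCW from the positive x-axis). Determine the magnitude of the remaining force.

F ≈ 109 N

Sum the known components: ΣF_x = -59.66 N, ΣF_y = 91.56 N.
For equilibrium the remaining force must supply (−ΣF_x, −ΣF_y) = (59.66, -91.56) N.
Magnitude = √((59.66)² + (-91.56)²) = 109.3 N; direction = atan2(-91.56, 59.66) = 303.1°.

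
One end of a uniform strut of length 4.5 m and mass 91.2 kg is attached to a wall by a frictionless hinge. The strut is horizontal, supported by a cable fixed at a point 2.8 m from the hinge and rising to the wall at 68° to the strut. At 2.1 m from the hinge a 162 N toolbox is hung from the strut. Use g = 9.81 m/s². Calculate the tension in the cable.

Take torques about the hinge: T sin 68° · 2.8 = 91.2×9.81×2.25 + 162×2.1 = 2353.2 N·m.
So T = 2353.2 / (0.9272 × 2.8) = 906.44 N.

T ≈ 906 N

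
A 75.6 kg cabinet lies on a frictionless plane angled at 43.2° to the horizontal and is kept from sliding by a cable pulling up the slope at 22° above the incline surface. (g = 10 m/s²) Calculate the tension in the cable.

T ≈ 558 N

Take axes along and perpendicular to the incline. Weight components: W sin 43.2° = 517.5 N down-slope, W cos 43.2° = 551.1 N into the surface.
Along incline: T cos 22° = W sin 43.2° → T = 558.2 N.
Perpendicular: N = W cos 43.2° − T sin 22° = 342 N.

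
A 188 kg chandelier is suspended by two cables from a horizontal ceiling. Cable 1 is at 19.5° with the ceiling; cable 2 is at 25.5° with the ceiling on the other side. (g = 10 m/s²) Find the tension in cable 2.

Weight W = 188 × 10 = 1880 N acts straight down.
Horizontal: T_1 cos 19.5° = T_2 cos 25.5°  →  T_1 = 0.9575 T_2.
Vertical: T_1 sin 19.5° + T_2 sin 25.5° = 1880.
Substituting the horizontal relation into the vertical equation gives 0.7501 T_2 = 1880, so T_2 = 2506 N.

T_2 ≈ 2510 N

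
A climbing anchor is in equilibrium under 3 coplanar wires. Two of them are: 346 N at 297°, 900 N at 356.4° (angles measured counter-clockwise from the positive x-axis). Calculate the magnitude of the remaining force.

Sum the known components: ΣF_x = 1055 N, ΣF_y = -364.8 N.
For equilibrium the remaining force must supply (−ΣF_x, −ΣF_y) = (-1055, 364.8) N.
Magnitude = √((-1055)² + (364.8)²) = 1117 N; direction = atan2(364.8, -1055) = 160.9°.

F ≈ 1120 N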